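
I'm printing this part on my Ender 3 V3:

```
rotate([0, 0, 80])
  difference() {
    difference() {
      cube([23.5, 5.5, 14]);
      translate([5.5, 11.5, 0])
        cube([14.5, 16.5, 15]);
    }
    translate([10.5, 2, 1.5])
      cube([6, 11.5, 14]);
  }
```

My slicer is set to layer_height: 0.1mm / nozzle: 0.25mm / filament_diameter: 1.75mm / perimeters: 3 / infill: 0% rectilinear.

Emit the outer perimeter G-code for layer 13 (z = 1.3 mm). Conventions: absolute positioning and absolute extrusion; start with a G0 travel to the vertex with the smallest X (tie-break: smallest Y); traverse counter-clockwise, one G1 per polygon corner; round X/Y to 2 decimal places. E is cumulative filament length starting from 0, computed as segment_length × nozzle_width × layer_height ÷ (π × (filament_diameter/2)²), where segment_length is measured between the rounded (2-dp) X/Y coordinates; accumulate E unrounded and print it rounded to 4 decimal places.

G0 X-5.42 Y0.96 Z1.30
G1 X0.00 Y0.00 E0.0572
G1 X4.08 Y23.14 E0.3014
G1 X-1.34 Y24.10 E0.3586
G1 X-5.42 Y0.96 E0.6029

At z = 1.3 mm: the cube is present — its section is the full 23.5×5.5 rectangle; the cube at (5.5, 11.5) (footprint 14.5×16.5) is included at this height; After the difference (first − rest): starting from the 23.5×5.5 cube, the 14.5×16.5 cube at (5.5, 11.5) misses the remaining region (no effect) — 1 connected region; the cube at (10.5, 2) is absent (z outside [1.5, 15.5]); After the difference (first − rest): none of the subtracted shapes is present at this height, so the result so far is unchanged — 1 connected region; (whole slice rotated 80° about Z — lengths, areas and connectivity unchanged). The outline is a single polygon with 4 vertices. Extrusion per mm of travel: 0.25 × 0.1 / (π × 0.875²) = 0.010394. Accumulating E over each segment gives final E = 0.6029.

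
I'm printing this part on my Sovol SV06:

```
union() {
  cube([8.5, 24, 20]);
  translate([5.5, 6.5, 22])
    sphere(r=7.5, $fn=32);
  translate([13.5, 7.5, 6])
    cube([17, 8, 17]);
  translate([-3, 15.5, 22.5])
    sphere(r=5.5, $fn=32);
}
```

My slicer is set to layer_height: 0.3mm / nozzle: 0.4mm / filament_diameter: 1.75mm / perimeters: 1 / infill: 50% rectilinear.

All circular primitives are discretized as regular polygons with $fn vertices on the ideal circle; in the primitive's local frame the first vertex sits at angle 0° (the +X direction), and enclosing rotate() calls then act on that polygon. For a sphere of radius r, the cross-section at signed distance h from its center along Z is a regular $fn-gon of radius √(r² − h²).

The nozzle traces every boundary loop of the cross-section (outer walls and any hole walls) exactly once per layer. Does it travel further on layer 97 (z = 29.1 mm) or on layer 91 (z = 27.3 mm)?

Layer 97 (z = 29.1): the cube is not intersected at this z (z outside [0, 20]); the r=7.5 sphere at (5.5, 6.5) slices to a regular 32-gon of circumradius 2.417 (√(r²−h²) with h=7.1 from center) (perimeter = 2·32·2.417·sin(180°/32) = 15.16 mm); the cube at (13.5, 7.5) does not reach this height (z outside [6, 23]); the sphere at (-3, 15.5) does not reach this height (|z−center|=6.600 > r=5.5); Merging all regions: only the r=7.5 sphere at (5.5, 6.5) is present, so the union is just that shape — boundary = 15.16 mm. So its perimeter = 15.16 mm. Layer 91 (z = 27.3): the cube does not reach this height (z outside [0, 20]); the r=7.5 sphere at (5.5, 6.5) slices to a regular 32-gon of circumradius 5.307 (√(r²−h²) with h=5.3 from center) (perimeter = 2·32·5.307·sin(180°/32) = 33.29 mm); the cube at (13.5, 7.5) is not intersected at this z (z outside [6, 23]); the r=5.5 sphere at (-3, 15.5) slices to a regular 32-gon of circumradius 2.685 (√(r²−h²) with h=4.8 from center) (perimeter = 2·32·2.685·sin(180°/32) = 16.84 mm); Combining (union): the 2 present regions are separate (no shared area or edge), so areas and boundary lengths simply add and each stays a separate island — boundary = 50.13 mm. So its perimeter = 50.13 mm. Layer 91 is larger (50.13 vs 15.16 mm).

layer 91 (z = 27.3 mm)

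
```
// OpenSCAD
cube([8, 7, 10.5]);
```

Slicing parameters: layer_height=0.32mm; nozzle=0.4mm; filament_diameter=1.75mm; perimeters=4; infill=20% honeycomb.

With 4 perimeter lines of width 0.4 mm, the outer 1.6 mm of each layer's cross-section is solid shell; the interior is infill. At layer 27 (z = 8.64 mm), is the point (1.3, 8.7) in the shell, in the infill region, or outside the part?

outside

At z = 8.64 mm: the cube is present — its section is the full 8×7 rectangle. Overall, the cross-section is a single solid region. The nearest boundary edge runs (8.00, 7.00)→(0.00, 7.00); distance from the point to it = 1.70 mm. The point is not inside any of the regions above, so it lies outside the cross-section (1.70 mm from the nearest boundary).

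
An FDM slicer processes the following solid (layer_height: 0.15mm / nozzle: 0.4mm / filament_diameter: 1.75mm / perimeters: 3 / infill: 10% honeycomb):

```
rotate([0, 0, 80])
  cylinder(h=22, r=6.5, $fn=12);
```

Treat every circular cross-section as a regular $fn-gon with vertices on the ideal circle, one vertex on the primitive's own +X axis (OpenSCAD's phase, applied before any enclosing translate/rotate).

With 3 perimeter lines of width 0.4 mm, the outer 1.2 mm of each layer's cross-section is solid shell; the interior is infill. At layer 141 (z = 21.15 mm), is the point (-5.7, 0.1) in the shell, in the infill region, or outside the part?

shell

At z = 21.15 mm: the cylinder: section is a regular 12-gon, circumradius r=6.5; (whole slice rotated 80° about Z — lengths, areas and connectivity unchanged). Overall, the cross-section is a single solid region. Undo the 80° rotation: the query point maps to (-0.891, 5.631) in the un-rotated model frame. The nearest boundary edge runs (0.00, 6.50)→(-3.25, 5.63); distance from the point to it = 0.61 mm. The point is inside the cross-section, 0.61 mm from the nearest boundary — within the 1.2 mm shell band (3 × 0.4).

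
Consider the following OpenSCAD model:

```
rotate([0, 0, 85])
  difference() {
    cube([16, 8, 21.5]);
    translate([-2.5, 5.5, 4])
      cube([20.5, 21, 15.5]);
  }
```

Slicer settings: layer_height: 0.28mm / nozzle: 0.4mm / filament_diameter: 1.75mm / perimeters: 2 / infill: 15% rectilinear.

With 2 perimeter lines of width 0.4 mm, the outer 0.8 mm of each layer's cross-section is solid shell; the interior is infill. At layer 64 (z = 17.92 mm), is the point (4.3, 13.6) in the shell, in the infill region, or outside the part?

outside

At z = 17.92 mm: the 16×8 cube contributes its full rectangle; the 20.5×21 cube at (-2.5, 5.5) contributes its full rectangle; Subtracting the remaining from the first: starting from the 16×8 cube, the 20.5×21 cube at (-2.5, 5.5) partially overlaps it — only the 40.00 mm² overlap (of its 430.50 mm²) is removed, clipping the outline — 1 connected region; (rotated 85° about Z; rotation is an isometry so areas/perimeters/island counts are preserved). Overall, the cross-section is a single solid region. Undo the 85° rotation: the query point maps to (13.923, -3.098) in the un-rotated model frame. The nearest boundary edge runs (16.00, 0.00)→(0.00, 0.00); distance from the point to it = 3.10 mm. The point is not inside any of the regions above, so it lies outside the cross-section (3.10 mm from the nearest boundary).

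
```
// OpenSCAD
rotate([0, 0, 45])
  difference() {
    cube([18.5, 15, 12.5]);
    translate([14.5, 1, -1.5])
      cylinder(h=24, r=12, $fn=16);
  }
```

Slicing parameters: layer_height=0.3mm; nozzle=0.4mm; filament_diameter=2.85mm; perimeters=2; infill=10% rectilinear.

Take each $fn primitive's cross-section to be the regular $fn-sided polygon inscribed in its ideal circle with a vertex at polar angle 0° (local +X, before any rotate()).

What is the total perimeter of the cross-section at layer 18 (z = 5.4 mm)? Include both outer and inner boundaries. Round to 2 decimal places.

62.82 mm

At z = 5.4 mm: the cube (footprint 18.5×15) is included at this height (perimeter 67.00 mm); the cylinder at (14.5, 1): section is a regular 16-gon, circumradius r=12 (perimeter = 2·16·12.000·sin(180°/16) = 74.91 mm); Subtracting the remaining from the first: starting from the 18.5×15 cube, the r=12 cylinder at (14.5, 1) partially overlaps it — only the 172.52 mm² overlap (of its 440.85 mm²) is removed, clipping the outline — boundary = 62.82 mm; (whole slice rotated 45° about Z — lengths, areas and connectivity unchanged). Overall, the cross-section is a single solid region. Total boundary length (outer) = 62.82 mm.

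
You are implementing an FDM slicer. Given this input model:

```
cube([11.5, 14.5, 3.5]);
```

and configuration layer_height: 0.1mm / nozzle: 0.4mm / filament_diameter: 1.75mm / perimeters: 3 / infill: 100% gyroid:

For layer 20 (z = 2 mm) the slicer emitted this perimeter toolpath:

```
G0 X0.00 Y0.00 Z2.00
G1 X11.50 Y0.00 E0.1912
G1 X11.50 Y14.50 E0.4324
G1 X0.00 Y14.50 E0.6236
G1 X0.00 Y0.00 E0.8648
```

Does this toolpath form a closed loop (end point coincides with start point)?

Start point (G0): (0.00, 0.00). End point (last G1): the path returns to the start — closed.

yes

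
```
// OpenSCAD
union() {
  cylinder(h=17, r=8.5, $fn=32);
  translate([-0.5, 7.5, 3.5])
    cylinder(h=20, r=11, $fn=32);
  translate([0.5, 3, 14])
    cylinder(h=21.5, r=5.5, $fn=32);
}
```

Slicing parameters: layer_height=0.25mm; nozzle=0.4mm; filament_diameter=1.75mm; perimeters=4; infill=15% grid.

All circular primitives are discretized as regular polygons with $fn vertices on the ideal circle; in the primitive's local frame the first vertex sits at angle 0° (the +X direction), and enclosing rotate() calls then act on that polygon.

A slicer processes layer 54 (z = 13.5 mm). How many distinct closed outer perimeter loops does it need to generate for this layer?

At z = 13.5 mm: the r=8.5 cylinder gives a regular 32-gon of circumradius 8.5 (constant along its height); the r=11 cylinder at (-0.5, 7.5) gives a regular 32-gon of circumradius 11 (constant along its height); the cylinder at (0.5, 3) is absent (z outside [14, 35.5]); Taking the union: the regions partially overlap (shared area 150.54 mm²), so overlapping operands fuse into one piece — 1 connected region. The result has 1 disconnected region.

1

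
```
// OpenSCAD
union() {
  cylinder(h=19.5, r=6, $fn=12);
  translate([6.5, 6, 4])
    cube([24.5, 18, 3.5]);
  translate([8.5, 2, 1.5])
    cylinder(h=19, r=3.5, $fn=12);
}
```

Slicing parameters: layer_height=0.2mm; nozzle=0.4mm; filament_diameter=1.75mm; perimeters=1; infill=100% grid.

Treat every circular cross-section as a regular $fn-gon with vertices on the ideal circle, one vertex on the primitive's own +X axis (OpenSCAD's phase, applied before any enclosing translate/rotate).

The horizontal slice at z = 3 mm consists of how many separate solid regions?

1

At z = 3 mm: the r=6 cylinder contributes a regular 12-gon of circumradius 6; the cube at (6.5, 6) does not reach this height (z outside [4, 7.5]); the r=3.5 cylinder at (8.5, 2) gives a regular 12-gon of circumradius 3.5 (constant along its height); Combining (union): the regions partially overlap (shared area 1.14 mm²), so overlapping operands fuse into one piece — 1 connected region. The result has 1 disconnected region.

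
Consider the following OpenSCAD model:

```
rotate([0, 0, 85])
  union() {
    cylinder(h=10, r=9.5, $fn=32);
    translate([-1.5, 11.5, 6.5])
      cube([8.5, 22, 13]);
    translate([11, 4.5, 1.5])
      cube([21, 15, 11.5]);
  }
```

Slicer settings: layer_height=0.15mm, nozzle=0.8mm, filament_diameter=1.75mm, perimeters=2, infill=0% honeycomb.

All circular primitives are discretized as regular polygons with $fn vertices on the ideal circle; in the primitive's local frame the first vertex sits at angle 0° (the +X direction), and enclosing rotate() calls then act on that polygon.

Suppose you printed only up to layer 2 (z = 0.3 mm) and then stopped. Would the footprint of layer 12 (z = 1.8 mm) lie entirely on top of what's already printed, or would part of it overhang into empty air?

part overhangs

Compare the two slices. At z = 0.3: the r=9.5 cylinder contributes a regular 32-gon of circumradius 9.5 (area = (32/2)·9.500²·sin(360°/32) = 281.71 mm²); the cube at (-1.5, 11.5) is not intersected at this z (z outside [6.5, 19.5]); the cube at (11, 4.5) is not intersected at this z (z outside [1.5, 13]); Merging all regions: only the r=9.5 cylinder is present, so the union is just that shape — area = 281.71 mm²; (whole slice rotated 85° about Z — lengths, areas and connectivity unchanged). At z = 1.8: the cylinder: section is a regular 32-gon, circumradius r=9.5 (area = (32/2)·9.500²·sin(360°/32) = 281.71 mm²); the cube at (-1.5, 11.5) is absent (z outside [6.5, 19.5]); the cube at (11, 4.5) (footprint 21×15) is included at this height (area 315.00 mm²); Merging all regions: the 2 present regions are separate (no shared area or edge), so areas and boundary lengths simply add and each stays a separate island — area = 596.71 mm²; (rotated 85° about Z; rotation is an isometry so areas/perimeters/island counts are preserved). Checking containment: at z = 1.8 the cross-section extends beyond the z = 0.3 cross-section by about 315.00 mm².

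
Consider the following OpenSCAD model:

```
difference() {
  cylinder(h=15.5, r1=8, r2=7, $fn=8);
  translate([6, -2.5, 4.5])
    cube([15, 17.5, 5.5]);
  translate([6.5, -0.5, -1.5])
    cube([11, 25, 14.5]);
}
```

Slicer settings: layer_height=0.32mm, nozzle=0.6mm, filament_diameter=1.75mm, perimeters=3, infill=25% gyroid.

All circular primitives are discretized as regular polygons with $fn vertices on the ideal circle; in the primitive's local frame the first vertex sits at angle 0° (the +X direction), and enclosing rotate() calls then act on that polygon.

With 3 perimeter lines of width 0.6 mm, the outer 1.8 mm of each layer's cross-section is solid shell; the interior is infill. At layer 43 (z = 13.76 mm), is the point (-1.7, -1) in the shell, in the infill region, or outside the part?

At z = 13.76 mm: the cone (r1=8→r2=7) has section circumradius 7.112 here — a regular 8-gon; the cube at (6, -2.5) is absent (z outside [4.5, 10]); the cube at (6.5, -0.5) does not reach this height (z outside [-1.5, 13]); Taking the first minus the rest: none of the subtracted shapes is present at this height, so the cone is unchanged — 1 connected region. Overall, the cross-section is a single solid region. The nearest boundary edge runs (-7.11, 0.00)→(-5.03, -5.03); distance from the point to it = 4.62 mm. The point is inside the cross-section and 4.62 mm from the nearest boundary — more than the 1.8 mm shell width (3 × 0.6), so it's in the infill interior.

infill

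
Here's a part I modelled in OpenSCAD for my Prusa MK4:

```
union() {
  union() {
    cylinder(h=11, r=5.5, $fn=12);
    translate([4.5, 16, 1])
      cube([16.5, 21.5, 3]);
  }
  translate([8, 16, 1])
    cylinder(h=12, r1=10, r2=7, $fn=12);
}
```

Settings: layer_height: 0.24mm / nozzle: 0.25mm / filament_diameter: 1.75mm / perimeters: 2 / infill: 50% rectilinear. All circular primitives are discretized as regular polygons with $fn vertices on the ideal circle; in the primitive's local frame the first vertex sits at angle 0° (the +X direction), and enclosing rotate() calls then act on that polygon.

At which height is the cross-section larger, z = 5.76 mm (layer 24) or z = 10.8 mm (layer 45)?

Layer 24 (z = 5.76): the r=5.5 cylinder gives a regular 12-gon of circumradius 5.5 (constant along its height) (area = (12/2)·5.500²·sin(360°/12) = 90.75 mm²); the cube at (4.5, 16) is absent (z outside [1, 4]); Taking the union: only the r=5.5 cylinder is present, so the union is just that shape — area = 90.75 mm²; the cone at (8, 16) (r1=10→r2=7) has section circumradius 8.810 here — a regular 12-gon (area = (12/2)·8.810²·sin(360°/12) = 232.85 mm²); Merging all regions: the 2 present regions are separate (no shared area or edge), so areas and boundary lengths simply add and each stays a separate island — area = 323.60 mm². So its area = 323.60 mm². Layer 45 (z = 10.8): the cylinder: section is a regular 12-gon, circumradius r=5.5 (area = (12/2)·5.500²·sin(360°/12) = 90.75 mm²); the cube at (4.5, 16) is not intersected at this z (z outside [1, 4]); Combining (union): only the r=5.5 cylinder is present, so the union is just that shape — area = 90.75 mm²; the cone at (8, 16) contributes a regular 12-gon of circumradius 7.550 (interpolated between r1=10 and r2=7 at t=0.817) (area = (12/2)·7.550²·sin(360°/12) = 171.01 mm²); Combining (union): the 2 present regions are separate (no shared area or edge), so areas and boundary lengths simply add and each stays a separate island — area = 261.76 mm². So its area = 261.76 mm². Layer 24 is larger (323.60 vs 261.76 mm²).

layer 24 (z = 5.76 mm)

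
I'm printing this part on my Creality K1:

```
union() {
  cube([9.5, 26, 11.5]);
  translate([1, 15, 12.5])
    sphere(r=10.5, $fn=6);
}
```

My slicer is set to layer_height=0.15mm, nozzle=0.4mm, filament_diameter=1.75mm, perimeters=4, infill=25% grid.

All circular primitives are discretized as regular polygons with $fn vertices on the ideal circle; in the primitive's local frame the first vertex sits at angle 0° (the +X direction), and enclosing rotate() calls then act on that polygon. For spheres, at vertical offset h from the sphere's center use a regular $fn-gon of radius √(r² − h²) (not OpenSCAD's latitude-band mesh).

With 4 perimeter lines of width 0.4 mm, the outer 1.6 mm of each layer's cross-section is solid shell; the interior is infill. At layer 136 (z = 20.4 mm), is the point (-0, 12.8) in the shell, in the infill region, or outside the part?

At z = 20.4 mm: the cube is not intersected at this z (z outside [0, 11.5]); the r=10.5 sphere at (1, 15) slices to a regular 6-gon of circumradius 6.917 (√(r²−h²) with h=7.9 from center); Combining (union): only the r=10.5 sphere at (1, 15) is present, so the union is just that shape — 1 connected region. Overall, the cross-section is a single solid region. The nearest boundary edge runs (-2.46, 9.01)→(4.46, 9.01); distance from the point to it = 3.79 mm. The point is inside the cross-section and 3.79 mm from the nearest boundary — more than the 1.6 mm shell width (4 × 0.4), so it's in the infill interior.

infill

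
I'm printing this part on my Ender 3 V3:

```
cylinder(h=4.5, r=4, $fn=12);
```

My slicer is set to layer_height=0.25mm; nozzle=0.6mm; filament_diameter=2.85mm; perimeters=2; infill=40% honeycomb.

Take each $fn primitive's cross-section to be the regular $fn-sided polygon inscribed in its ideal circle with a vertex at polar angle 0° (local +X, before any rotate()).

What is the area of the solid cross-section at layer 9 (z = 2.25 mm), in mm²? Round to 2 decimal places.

48.00 mm²

At z = 2.25 mm: the r=4 cylinder contributes a regular 12-gon of circumradius 4 (area = (12/2)·4.000²·sin(360°/12) = 48.00 mm²). Overall, the cross-section is a single solid region. Net area = 48.00 mm².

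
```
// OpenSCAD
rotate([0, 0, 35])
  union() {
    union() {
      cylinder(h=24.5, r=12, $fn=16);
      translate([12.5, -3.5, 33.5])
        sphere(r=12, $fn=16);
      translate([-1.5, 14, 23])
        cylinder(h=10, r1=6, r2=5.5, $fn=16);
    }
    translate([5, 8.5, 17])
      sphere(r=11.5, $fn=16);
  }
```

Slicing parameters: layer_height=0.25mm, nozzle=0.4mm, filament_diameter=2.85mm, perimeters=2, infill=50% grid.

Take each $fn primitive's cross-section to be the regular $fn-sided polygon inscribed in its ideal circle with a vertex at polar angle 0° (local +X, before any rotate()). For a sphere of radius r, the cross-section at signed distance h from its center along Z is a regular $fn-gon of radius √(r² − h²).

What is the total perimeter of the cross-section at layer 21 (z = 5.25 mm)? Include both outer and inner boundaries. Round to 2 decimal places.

At z = 5.25 mm: the r=12 cylinder gives a regular 16-gon of circumradius 12 (constant along its height) (perimeter = 2·16·12.000·sin(180°/16) = 74.91 mm); the sphere at (12.5, -3.5) is absent (|z−center|=28.250 > r=12); the cone at (-1.5, 14) does not reach this height (z outside [23, 33]); Combining (union): only the r=12 cylinder is present, so the union is just that shape — boundary = 74.91 mm; the sphere at (5, 8.5) is not intersected at this z (|z−center|=11.750 > r=11.5); Taking the union: only the result so far is present, so the union is just that shape — boundary = 74.91 mm; (whole slice rotated 35° about Z — lengths, areas and connectivity unchanged). Overall, the cross-section is a single solid region. Total boundary length (outer) = 74.91 mm.

74.91 mm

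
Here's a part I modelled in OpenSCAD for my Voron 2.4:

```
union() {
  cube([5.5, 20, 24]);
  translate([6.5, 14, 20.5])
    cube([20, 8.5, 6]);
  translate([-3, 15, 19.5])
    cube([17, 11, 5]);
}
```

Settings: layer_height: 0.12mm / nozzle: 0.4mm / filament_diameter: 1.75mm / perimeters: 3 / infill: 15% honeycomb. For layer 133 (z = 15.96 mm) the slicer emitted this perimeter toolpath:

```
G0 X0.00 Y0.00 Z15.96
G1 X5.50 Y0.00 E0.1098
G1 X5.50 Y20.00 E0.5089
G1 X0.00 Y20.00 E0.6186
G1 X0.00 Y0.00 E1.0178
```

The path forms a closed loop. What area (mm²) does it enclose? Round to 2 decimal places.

110.00 mm²

Apply the shoelace formula to the sequence of (X, Y) vertices; enclosed area = 110.00 mm².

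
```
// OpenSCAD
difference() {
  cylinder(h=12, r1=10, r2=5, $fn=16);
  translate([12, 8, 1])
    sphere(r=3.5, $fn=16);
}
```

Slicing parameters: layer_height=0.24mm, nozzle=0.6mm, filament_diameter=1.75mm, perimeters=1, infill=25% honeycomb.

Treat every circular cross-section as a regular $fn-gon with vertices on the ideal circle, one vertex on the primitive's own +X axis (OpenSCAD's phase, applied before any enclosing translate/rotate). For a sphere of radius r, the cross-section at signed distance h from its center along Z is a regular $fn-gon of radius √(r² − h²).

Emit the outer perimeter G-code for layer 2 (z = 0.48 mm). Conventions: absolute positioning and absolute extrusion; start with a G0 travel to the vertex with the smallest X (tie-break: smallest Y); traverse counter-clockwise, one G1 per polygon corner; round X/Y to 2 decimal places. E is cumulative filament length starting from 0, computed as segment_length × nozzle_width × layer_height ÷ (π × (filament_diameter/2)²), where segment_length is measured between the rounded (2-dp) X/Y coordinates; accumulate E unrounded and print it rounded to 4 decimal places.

At z = 0.48 mm: the cone contributes a regular 16-gon of circumradius 9.800 (interpolated between r1=10 and r2=5 at t=0.040); the sphere at (12, 8): section is a regular 16-gon, circumradius = √(r²−h²) = √(3.5²−0.52²) = 3.461; After the difference (first − rest): starting from the cone, the r=3.5 sphere at (12, 8) misses the remaining region (no effect) — 1 connected region. The outline is a single polygon with 16 vertices. Extrusion per mm of travel: 0.6 × 0.24 / (π × 0.875²) = 0.059868. Accumulating E over each segment gives final E = 3.6621.

G0 X-9.80 Y0.00 Z0.48
G1 X-9.05 Y-3.75 E0.2290
G1 X-6.93 Y-6.93 E0.4578
G1 X-3.75 Y-9.05 E0.6866
G1 X0.00 Y-9.80 E0.9155
G1 X3.75 Y-9.05 E1.1445
G1 X6.93 Y-6.93 E1.3733
G1 X9.05 Y-3.75 E1.6021
G1 X9.80 Y0.00 E1.8310
G1 X9.05 Y3.75 E2.0600
G1 X6.93 Y6.93 E2.2888
G1 X3.75 Y9.05 E2.5176
G1 X0.00 Y9.80 E2.7466
G1 X-3.75 Y9.05 E2.9755
G1 X-6.93 Y6.93 E3.2043
G1 X-9.05 Y3.75 E3.4331
G1 X-9.80 Y0.00 E3.6621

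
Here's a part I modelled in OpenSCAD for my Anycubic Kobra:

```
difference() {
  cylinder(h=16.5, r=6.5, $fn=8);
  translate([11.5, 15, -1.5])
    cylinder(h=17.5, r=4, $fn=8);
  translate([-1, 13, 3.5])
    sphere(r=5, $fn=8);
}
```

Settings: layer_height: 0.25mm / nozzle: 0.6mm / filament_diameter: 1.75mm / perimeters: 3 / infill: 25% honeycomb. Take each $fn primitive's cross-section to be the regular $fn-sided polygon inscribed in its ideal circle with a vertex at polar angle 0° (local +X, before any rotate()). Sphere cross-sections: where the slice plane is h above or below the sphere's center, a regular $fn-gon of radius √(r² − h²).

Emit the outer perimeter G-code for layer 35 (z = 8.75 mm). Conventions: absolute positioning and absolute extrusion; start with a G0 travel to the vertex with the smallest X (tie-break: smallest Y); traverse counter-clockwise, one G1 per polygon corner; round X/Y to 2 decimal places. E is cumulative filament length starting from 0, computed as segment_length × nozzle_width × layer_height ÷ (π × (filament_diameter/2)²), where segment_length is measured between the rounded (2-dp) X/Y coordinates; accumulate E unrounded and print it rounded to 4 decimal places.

At z = 8.75 mm: the cylinder: section is a regular 8-gon, circumradius r=6.5; the r=4 cylinder at (11.5, 15) gives a regular 8-gon of circumradius 4 (constant along its height); the sphere at (-1, 13) is not intersected at this z (|z−center|=5.250 > r=5); Subtracting the remaining from the first: starting from the r=6.5 cylinder, the r=4 cylinder at (11.5, 15) misses the remaining region (no effect) — 1 connected region. The outline is a single polygon with 8 vertices. Extrusion per mm of travel: 0.6 × 0.25 / (π × 0.875²) = 0.062363. Accumulating E over each segment gives final E = 2.4830.

G0 X-6.50 Y0.00 Z8.75
G1 X-4.60 Y-4.60 E0.3104
G1 X0.00 Y-6.50 E0.6208
G1 X4.60 Y-4.60 E0.9311
G1 X6.50 Y0.00 E1.2415
G1 X4.60 Y4.60 E1.5519
G1 X0.00 Y6.50 E1.8623
G1 X-4.60 Y4.60 E2.1726
G1 X-6.50 Y0.00 E2.4830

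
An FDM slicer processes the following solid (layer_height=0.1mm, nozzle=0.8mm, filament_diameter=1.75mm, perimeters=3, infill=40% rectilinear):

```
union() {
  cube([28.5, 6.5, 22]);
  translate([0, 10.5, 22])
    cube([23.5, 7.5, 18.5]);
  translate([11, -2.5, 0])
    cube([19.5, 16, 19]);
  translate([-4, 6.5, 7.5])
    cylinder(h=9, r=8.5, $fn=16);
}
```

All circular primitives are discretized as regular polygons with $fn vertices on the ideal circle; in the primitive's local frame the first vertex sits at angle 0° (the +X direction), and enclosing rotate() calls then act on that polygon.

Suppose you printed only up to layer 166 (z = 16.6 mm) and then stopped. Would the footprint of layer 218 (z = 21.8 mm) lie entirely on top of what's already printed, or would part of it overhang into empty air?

Compare the two slices. At z = 16.6: the cube (footprint 28.5×6.5) is included at this height (area 185.25 mm²); the cube at (0, 10.5) is not intersected at this z (z outside [22, 40.5]); the cube at (11, -2.5) is present — its section is the full 19.5×16 rectangle (area 312.00 mm²); the cylinder at (-4, 6.5) is absent (z outside [7.5, 16.5]); Taking the union: the regions partially overlap — summed areas 497.25 mm² minus the doubly-counted overlap 113.75 mm² gives 383.50 mm² — area = 383.50 mm². At z = 21.8: the 28.5×6.5 cube contributes its full rectangle (area 185.25 mm²); the cube at (0, 10.5) is not intersected at this z (z outside [22, 40.5]); the cube at (11, -2.5) is not intersected at this z (z outside [0, 19]); the cylinder at (-4, 6.5) is absent (z outside [7.5, 16.5]); Combining (union): only the 28.5×6.5 cube is present, so the union is just that shape — area = 185.25 mm². Checking containment: the cross-section at z = 21.8 is a subset of the cross-section at z = 16.6.

entirely on top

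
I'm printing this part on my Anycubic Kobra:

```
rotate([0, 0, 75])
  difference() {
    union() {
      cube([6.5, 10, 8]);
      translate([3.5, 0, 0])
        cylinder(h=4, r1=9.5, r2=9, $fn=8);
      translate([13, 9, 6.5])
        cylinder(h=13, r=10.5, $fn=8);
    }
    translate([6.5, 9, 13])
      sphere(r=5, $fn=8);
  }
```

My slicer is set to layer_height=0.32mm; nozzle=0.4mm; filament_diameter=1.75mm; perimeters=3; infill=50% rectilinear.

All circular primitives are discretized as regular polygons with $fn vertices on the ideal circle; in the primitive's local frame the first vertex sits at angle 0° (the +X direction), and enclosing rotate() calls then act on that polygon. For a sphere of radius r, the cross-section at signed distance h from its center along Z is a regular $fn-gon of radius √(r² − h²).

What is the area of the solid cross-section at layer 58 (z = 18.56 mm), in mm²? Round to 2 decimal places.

311.83 mm²

At z = 18.56 mm: the cube is not intersected at this z (z outside [0, 8]); the cone at (3.5, 0) does not reach this height (z outside [0, 4]); the cylinder at (13, 9): section is a regular 8-gon, circumradius r=10.5 (area = (8/2)·10.500²·sin(360°/8) = 311.83 mm²); Merging all regions: only the r=10.5 cylinder at (13, 9) is present, so the union is just that shape — area = 311.83 mm²; the sphere at (6.5, 9) is absent (|z−center|=5.560 > r=5); Taking the first minus the rest: none of the subtracted shapes is present at this height, so the result so far is unchanged — area = 311.83 mm²; (rotated 75° about Z; rotation is an isometry so areas/perimeters/island counts are preserved). Overall, the cross-section is a single solid region. Net area = 311.83 mm².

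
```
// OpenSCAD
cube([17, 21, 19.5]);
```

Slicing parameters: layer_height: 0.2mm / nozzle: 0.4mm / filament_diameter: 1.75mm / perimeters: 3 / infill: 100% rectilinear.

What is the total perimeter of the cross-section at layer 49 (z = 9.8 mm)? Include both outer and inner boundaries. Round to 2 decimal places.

At z = 9.8 mm: the cube (footprint 17×21) is included at this height (perimeter 76.00 mm). Overall, the cross-section is a single solid region. Total boundary length (outer) = 76.00 mm.

76.00 mm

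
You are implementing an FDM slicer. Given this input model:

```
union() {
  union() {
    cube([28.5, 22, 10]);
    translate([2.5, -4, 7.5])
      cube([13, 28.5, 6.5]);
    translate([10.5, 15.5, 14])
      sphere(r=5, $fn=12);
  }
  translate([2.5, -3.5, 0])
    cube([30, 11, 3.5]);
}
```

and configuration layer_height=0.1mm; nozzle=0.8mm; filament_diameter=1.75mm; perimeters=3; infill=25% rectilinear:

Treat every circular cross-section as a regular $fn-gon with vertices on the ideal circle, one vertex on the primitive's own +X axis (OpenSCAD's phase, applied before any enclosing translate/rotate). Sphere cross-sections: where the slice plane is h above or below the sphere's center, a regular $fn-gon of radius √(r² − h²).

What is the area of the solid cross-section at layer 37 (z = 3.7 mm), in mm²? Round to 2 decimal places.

627.00 mm²

At z = 3.7 mm: the cube is present — its section is the full 28.5×22 rectangle (area 627.00 mm²); the cube at (2.5, -4) is not intersected at this z (z outside [7.5, 14]); the sphere at (10.5, 15.5) is absent (|z−center|=10.300 > r=5); Combining (union): only the 28.5×22 cube is present, so the union is just that shape — area = 627.00 mm²; the cube at (2.5, -3.5) does not reach this height (z outside [0, 3.5]); Merging all regions: only that combined region is present, so the union is just that shape — area = 627.00 mm². Overall, the cross-section is a single solid region. Net area = 627.00 mm².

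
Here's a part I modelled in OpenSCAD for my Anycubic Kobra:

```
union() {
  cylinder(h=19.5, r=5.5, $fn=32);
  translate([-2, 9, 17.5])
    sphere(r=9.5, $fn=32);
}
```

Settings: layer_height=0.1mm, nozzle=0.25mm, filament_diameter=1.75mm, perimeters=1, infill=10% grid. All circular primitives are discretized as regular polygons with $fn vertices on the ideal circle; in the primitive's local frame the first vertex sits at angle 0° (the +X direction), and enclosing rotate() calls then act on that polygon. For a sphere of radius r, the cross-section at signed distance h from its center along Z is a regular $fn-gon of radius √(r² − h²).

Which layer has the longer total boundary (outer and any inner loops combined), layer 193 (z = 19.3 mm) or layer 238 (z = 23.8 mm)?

Layer 193 (z = 19.3): the cylinder: section is a regular 32-gon, circumradius r=5.5 (perimeter = 2·32·5.500·sin(180°/32) = 34.50 mm); the r=9.5 sphere at (-2, 9) contributes a regular 32-gon of circumradius √(9.5²−1.8²) = 9.328 (perimeter = 2·32·9.328·sin(180°/32) = 58.51 mm); Merging all regions: the regions partially overlap (shared area 42.08 mm²), so the edge portions inside another operand are dropped and the merged outline is re-measured after clipping — boundary = 67.71 mm. So its perimeter = 67.71 mm. Layer 238 (z = 23.8): the cylinder does not reach this height (z outside [0, 19.5]); the r=9.5 sphere at (-2, 9) slices to a regular 32-gon of circumradius 7.111 (√(r²−h²) with h=6.3 from center) (perimeter = 2·32·7.111·sin(180°/32) = 44.61 mm); Combining (union): only the r=9.5 sphere at (-2, 9) is present, so the union is just that shape — boundary = 44.61 mm. So its perimeter = 44.61 mm. Layer 193 is larger (67.71 vs 44.61 mm).

layer 193 (z = 19.3 mm)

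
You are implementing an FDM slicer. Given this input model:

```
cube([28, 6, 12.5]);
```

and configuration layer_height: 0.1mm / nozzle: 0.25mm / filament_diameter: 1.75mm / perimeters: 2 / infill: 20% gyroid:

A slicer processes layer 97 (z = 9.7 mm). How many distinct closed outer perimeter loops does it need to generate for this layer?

1

At z = 9.7 mm: the cube is present — its section is the full 28×6 rectangle. The result has 1 disconnected region.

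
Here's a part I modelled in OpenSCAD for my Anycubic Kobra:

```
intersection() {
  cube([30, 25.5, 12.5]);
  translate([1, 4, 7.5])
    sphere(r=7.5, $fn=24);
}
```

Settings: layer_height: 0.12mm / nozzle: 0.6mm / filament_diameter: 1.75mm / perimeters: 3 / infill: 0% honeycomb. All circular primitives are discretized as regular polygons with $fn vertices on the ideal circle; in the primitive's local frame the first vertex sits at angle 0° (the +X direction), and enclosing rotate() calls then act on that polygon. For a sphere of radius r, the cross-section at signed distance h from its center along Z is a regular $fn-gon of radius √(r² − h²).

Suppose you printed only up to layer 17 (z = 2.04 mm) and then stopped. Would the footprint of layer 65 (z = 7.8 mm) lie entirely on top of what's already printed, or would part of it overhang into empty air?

Compare the two slices. At z = 2.04: the cube is present — its section is the full 30×25.5 rectangle (area 765.00 mm²); the r=7.5 sphere at (1, 4) slices to a regular 24-gon of circumradius 5.142 (√(r²−h²) with h=5.46 from center) (area = (24/2)·5.142²·sin(360°/24) = 82.11 mm²); After intersecting: the r=7.5 sphere at (1, 4) partially overlaps the 30×25.5 cube; clipping to the common part keeps 47.72 mm² — area = 47.72 mm². At z = 7.8: the 30×25.5 cube contributes its full rectangle (area 765.00 mm²); the r=7.5 sphere at (1, 4) slices to a regular 24-gon of circumradius 7.494 (√(r²−h²) with h=0.3 from center) (area = (24/2)·7.494²·sin(360°/24) = 174.42 mm²); After intersecting: the r=7.5 sphere at (1, 4) partially overlaps the 30×25.5 cube; clipping to the common part keeps 83.35 mm² — area = 83.35 mm². Checking containment: at z = 7.8 the cross-section extends beyond the z = 2.04 cross-section by about 35.63 mm².

part overhangs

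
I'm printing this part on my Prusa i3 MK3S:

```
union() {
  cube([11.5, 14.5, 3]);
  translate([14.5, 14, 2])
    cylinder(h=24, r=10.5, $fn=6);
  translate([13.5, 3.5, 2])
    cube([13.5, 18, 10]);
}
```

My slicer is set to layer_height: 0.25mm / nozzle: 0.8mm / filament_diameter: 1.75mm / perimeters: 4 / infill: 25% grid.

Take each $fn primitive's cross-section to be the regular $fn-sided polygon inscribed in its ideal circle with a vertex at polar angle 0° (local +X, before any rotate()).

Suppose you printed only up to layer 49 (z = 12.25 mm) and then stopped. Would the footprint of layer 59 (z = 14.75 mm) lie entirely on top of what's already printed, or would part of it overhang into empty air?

entirely on top

Compare the two slices. At z = 12.25: the cube is not intersected at this z (z outside [0, 3]); the r=10.5 cylinder at (14.5, 14) gives a regular 6-gon of circumradius 10.5 (constant along its height) (area = (6/2)·10.500²·sin(360°/6) = 286.44 mm²); the cube at (13.5, 3.5) is absent (z outside [2, 12]); Combining (union): only the r=10.5 cylinder at (14.5, 14) is present, so the union is just that shape — area = 286.44 mm². At z = 14.75: the cube does not reach this height (z outside [0, 3]); the cylinder at (14.5, 14): section is a regular 6-gon, circumradius r=10.5 (area = (6/2)·10.500²·sin(360°/6) = 286.44 mm²); the cube at (13.5, 3.5) is not intersected at this z (z outside [2, 12]); Merging all regions: only the r=10.5 cylinder at (14.5, 14) is present, so the union is just that shape — area = 286.44 mm². Checking containment: the cross-section at z = 14.75 is a subset of the cross-section at z = 12.25.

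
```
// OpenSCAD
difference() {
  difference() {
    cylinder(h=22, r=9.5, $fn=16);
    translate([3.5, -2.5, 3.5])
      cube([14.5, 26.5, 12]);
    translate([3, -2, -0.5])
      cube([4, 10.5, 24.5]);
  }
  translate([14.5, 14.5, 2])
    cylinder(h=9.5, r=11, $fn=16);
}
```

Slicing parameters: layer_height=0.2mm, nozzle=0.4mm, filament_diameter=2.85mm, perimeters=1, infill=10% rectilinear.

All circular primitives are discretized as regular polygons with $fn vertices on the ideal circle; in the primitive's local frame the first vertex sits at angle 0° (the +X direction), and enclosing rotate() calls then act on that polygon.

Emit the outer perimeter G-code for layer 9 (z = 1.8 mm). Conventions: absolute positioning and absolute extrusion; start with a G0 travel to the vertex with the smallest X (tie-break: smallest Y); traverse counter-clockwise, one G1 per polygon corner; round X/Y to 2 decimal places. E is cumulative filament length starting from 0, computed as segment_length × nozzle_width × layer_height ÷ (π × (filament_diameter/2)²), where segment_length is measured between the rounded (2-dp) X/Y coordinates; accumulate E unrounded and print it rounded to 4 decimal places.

At z = 1.8 mm: the r=9.5 cylinder gives a regular 16-gon of circumradius 9.5 (constant along its height); the cube at (3.5, -2.5) is absent (z outside [3.5, 15.5]); the cube at (3, -2) is present — its section is the full 4×10.5 rectangle; After the difference (first − rest): starting from the r=9.5 cylinder, the 4×10.5 cube at (3, -2) partially overlaps it — only the 39.06 mm² overlap (of its 42.00 mm²) is removed, clipping the outline — 1 connected region; the cylinder at (14.5, 14.5) does not reach this height (z outside [2, 11.5]); Taking the first minus the rest: none of the subtracted shapes is present at this height, so that combined region is unchanged — 1 connected region. The outline is a single polygon with 20 vertices. Extrusion per mm of travel: 0.4 × 0.2 / (π × 1.425²) = 0.012540. Accumulating E over each segment gives final E = 0.9963.

G0 X-9.50 Y0.00 Z1.80
G1 X-8.78 Y-3.64 E0.0465
G1 X-6.72 Y-6.72 E0.0930
G1 X-3.64 Y-8.78 E0.1395
G1 X0.00 Y-9.50 E0.1860
G1 X3.64 Y-8.78 E0.2325
G1 X6.72 Y-6.72 E0.2790
G1 X8.78 Y-3.64 E0.3255
G1 X9.50 Y0.00 E0.3720
G1 X8.78 Y3.64 E0.4185
G1 X7.00 Y6.29 E0.4586
G1 X7.00 Y-2.00 E0.5625
G1 X3.00 Y-2.00 E0.6127
G1 X3.00 Y8.50 E0.7444
G1 X4.05 Y8.50 E0.7575
G1 X3.64 Y8.78 E0.7637
G1 X0.00 Y9.50 E0.8103
G1 X-3.64 Y8.78 E0.8568
G1 X-6.72 Y6.72 E0.9033
G1 X-8.78 Y3.64 E0.9497
G1 X-9.50 Y0.00 E0.9963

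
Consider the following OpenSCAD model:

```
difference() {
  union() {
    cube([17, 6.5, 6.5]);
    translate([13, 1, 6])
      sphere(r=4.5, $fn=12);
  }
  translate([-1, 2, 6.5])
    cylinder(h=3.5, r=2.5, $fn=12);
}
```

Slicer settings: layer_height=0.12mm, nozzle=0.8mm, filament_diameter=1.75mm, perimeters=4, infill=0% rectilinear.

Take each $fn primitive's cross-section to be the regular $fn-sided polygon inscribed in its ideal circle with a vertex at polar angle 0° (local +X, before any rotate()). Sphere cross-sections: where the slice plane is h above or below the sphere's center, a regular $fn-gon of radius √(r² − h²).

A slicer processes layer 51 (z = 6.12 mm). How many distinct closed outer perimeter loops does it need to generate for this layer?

1

At z = 6.12 mm: the cube is present — its section is the full 17×6.5 rectangle; the r=4.5 sphere at (13, 1) slices to a regular 12-gon of circumradius 4.498 (√(r²−h²) with h=0.12 from center); Taking the union: the regions partially overlap (shared area 38.25 mm²), so overlapping operands fuse into one piece — 1 connected region; the cylinder at (-1, 2) is absent (z outside [6.5, 10]); Subtracting the remaining from the first: none of the subtracted shapes is present at this height, so the result so far is unchanged — 1 connected region. The result has 1 disconnected region.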